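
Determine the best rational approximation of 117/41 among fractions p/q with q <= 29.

77/27

Expand x = 117/41 as a continued fraction with the Euclidean algorithm:
  117 = 2*41 + 35, so a_0 = 2.
  41 = 1*35 + 6, so a_1 = 1.
  35 = 5*6 + 5, so a_2 = 5.
  6 = 1*5 + 1, so a_3 = 1.
  5 = 5*1 + 0, so a_4 = 5.
so x = [2; 1, 5, 1, 5].
Convergents (p_i = a_i*p_{i-1} + p_{i-2}, q_i = a_i*q_{i-1} + q_{i-2} with p_{-2}=0, p_{-1}=1, q_{-2}=1, q_{-1}=0), until the denominator exceeds 29:
  i=0: a_0=2, p_0 = 2*1 + 0 = 2, q_0 = 2*0 + 1 = 1.
  i=1: a_1=1, p_1 = 1*2 + 1 = 3, q_1 = 1*1 + 0 = 1.
  i=2: a_2=5, p_2 = 5*3 + 2 = 17, q_2 = 5*1 + 1 = 6.
  i=3: a_3=1, p_3 = 1*17 + 3 = 20, q_3 = 1*6 + 1 = 7.
  i=4: a_4=5, p_4 = 5*20 + 17 = 117, q_4 = 5*7 + 6 = 41.
q_4 = 41 > 29, so the last convergent with denominator <= 29 is p_3/q_3 = 20/7.
The closest fraction with denominator <= 29 is either p_3/q_3 or the intermediate fraction (k*p_3 + p_2)/(k*q_3 + q_2) with the largest k >= 1 whose denominator stays <= 29; these approach x as k grows, and every other convergent or intermediate fraction in range is farther away.
Largest k: floor((29 - q_2)/q_3) = floor((29 - 6)/7) = 3.
That gives (3*20 + 17)/(3*7 + 6) = 77/27.
Compare the errors: |x - 20/7| = |117*7 - 20*41|/(41*7) = 1/287, and |x - 77/27| = |117*27 - 77*41|/(41*27) = 2/1107.
Cross-multiplying, 2*287 = 574 < 1107 = 1*1107, so 2/1107 is smaller: the intermediate fraction 77/27 is closer to x than 20/7.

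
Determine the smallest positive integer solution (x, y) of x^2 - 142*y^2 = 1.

First expand sqrt(142) as a continued fraction. With x_i = (sqrt(142) + m_i)/d_i and (m_0, d_0) = (0, 1): a_0 = floor(sqrt(142)) = 11, since 11^2 = 121 <= 142 < 144 = 12^2.
Iterate m_{i+1} = d_i*a_i - m_i, d_{i+1} = (142 - m_{i+1}^2)/d_i, a_{i+1} = floor((a_0 + m_{i+1})/d_{i+1}):
  m_1 = 1*11 - 0 = 11, d_1 = (142 - 11^2)/1 = 21/1 = 21, a_1 = floor((11 + 11)/21) = 1.
  m_2 = 21*1 - 11 = 10, d_2 = (142 - 10^2)/21 = 42/21 = 2, a_2 = floor((11 + 10)/2) = 10.
  m_3 = 2*10 - 10 = 10, d_3 = (142 - 10^2)/2 = 42/2 = 21, a_3 = floor((11 + 10)/21) = 1.
  m_4 = 21*1 - 10 = 11, d_4 = (142 - 11^2)/21 = 21/21 = 1, a_4 = floor((11 + 11)/1) = 22.
  m_5 = 1*22 - 11 = 11, d_5 = (142 - 11^2)/1 = 21/1 = 21: (m_5, d_5) = (m_1, d_1) = (11, 21), so from here the quotients repeat a_1, ..., a_4; the period length is 4.
So sqrt(142) = [11; (1, 10, 1, 22)] with period length k = 4.
k is even, so the fundamental solution of x^2 - 142y^2 = 1 is (p_{k-1}, q_{k-1}) = (p_3, q_3); compute convergents through index 3.
Convergents (p_i = a_i*p_{i-1} + p_{i-2}, q_i = a_i*q_{i-1} + q_{i-2} with p_{-2}=0, p_{-1}=1, q_{-2}=1, q_{-1}=0):
  i=0: a_0=11, p_0 = 11*1 + 0 = 11, q_0 = 11*0 + 1 = 1.
  i=1: a_1=1, p_1 = 1*11 + 1 = 12, q_1 = 1*1 + 0 = 1.
  i=2: a_2=10, p_2 = 10*12 + 11 = 131, q_2 = 10*1 + 1 = 11.
  i=3: a_3=1, p_3 = 1*131 + 12 = 143, q_3 = 1*11 + 1 = 12.
Check: 143^2 - 142*12^2 = 20449 - 20448 = 1, so (x, y) = (143, 12) solves the equation, and by the theorem it is the least positive solution.

(x, y) = (143, 12)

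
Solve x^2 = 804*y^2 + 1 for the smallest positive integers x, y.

(x, y) = (515095, 18166)

First expand sqrt(804) as a continued fraction. With x_i = (sqrt(804) + m_i)/d_i and (m_0, d_0) = (0, 1): a_0 = floor(sqrt(804)) = 28, since 28^2 = 784 <= 804 < 841 = 29^2.
Iterate m_{i+1} = d_i*a_i - m_i, d_{i+1} = (804 - m_{i+1}^2)/d_i, a_{i+1} = floor((a_0 + m_{i+1})/d_{i+1}):
  m_1 = 1*28 - 0 = 28, d_1 = (804 - 28^2)/1 = 20/1 = 20, a_1 = floor((28 + 28)/20) = 2.
  m_2 = 20*2 - 28 = 12, d_2 = (804 - 12^2)/20 = 660/20 = 33, a_2 = floor((28 + 12)/33) = 1.
  m_3 = 33*1 - 12 = 21, d_3 = (804 - 21^2)/33 = 363/33 = 11, a_3 = floor((28 + 21)/11) = 4.
  m_4 = 11*4 - 21 = 23, d_4 = (804 - 23^2)/11 = 275/11 = 25, a_4 = floor((28 + 23)/25) = 2.
  m_5 = 25*2 - 23 = 27, d_5 = (804 - 27^2)/25 = 75/25 = 3, a_5 = floor((28 + 27)/3) = 18.
  m_6 = 3*18 - 27 = 27, d_6 = (804 - 27^2)/3 = 75/3 = 25, a_6 = floor((28 + 27)/25) = 2.
  m_7 = 25*2 - 27 = 23, d_7 = (804 - 23^2)/25 = 275/25 = 11, a_7 = floor((28 + 23)/11) = 4.
  m_8 = 11*4 - 23 = 21, d_8 = (804 - 21^2)/11 = 363/11 = 33, a_8 = floor((28 + 21)/33) = 1.
  m_9 = 33*1 - 21 = 12, d_9 = (804 - 12^2)/33 = 660/33 = 20, a_9 = floor((28 + 12)/20) = 2.
  m_10 = 20*2 - 12 = 28, d_10 = (804 - 28^2)/20 = 20/20 = 1, a_10 = floor((28 + 28)/1) = 56.
  m_11 = 1*56 - 28 = 28, d_11 = (804 - 28^2)/1 = 20/1 = 20: (m_11, d_11) = (m_1, d_1) = (28, 20), so from here the quotients repeat a_1, ..., a_10; the period length is 10.
So sqrt(804) = [28; (2, 1, 4, 2, 18, 2, 4, 1, 2, 56)] with period length k = 10.
k is even, so the fundamental solution of x^2 - 804y^2 = 1 is (p_{k-1}, q_{k-1}) = (p_9, q_9); compute convergents through index 9.
Convergents (p_i = a_i*p_{i-1} + p_{i-2}, q_i = a_i*q_{i-1} + q_{i-2} with p_{-2}=0, p_{-1}=1, q_{-2}=1, q_{-1}=0):
  i=0: a_0=28, p_0 = 28*1 + 0 = 28, q_0 = 28*0 + 1 = 1.
  i=1: a_1=2, p_1 = 2*28 + 1 = 57, q_1 = 2*1 + 0 = 2.
  i=2: a_2=1, p_2 = 1*57 + 28 = 85, q_2 = 1*2 + 1 = 3.
  i=3: a_3=4, p_3 = 4*85 + 57 = 397, q_3 = 4*3 + 2 = 14.
  i=4: a_4=2, p_4 = 2*397 + 85 = 879, q_4 = 2*14 + 3 = 31.
  i=5: a_5=18, p_5 = 18*879 + 397 = 16219, q_5 = 18*31 + 14 = 572.
  i=6: a_6=2, p_6 = 2*16219 + 879 = 33317, q_6 = 2*572 + 31 = 1175.
  i=7: a_7=4, p_7 = 4*33317 + 16219 = 149487, q_7 = 4*1175 + 572 = 5272.
  i=8: a_8=1, p_8 = 1*149487 + 33317 = 182804, q_8 = 1*5272 + 1175 = 6447.
  i=9: a_9=2, p_9 = 2*182804 + 149487 = 515095, q_9 = 2*6447 + 5272 = 18166.
Check: 515095^2 - 804*18166^2 = 265322859025 - 265322859024 = 1, so (x, y) = (515095, 18166) solves the equation, and by the theorem it is the least positive solution.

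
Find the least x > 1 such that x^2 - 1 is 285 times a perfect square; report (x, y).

(x, y) = (2431, 144)

First expand sqrt(285) as a continued fraction. With x_i = (sqrt(285) + m_i)/d_i and (m_0, d_0) = (0, 1): a_0 = floor(sqrt(285)) = 16, since 16^2 = 256 <= 285 < 289 = 17^2.
Iterate m_{i+1} = d_i*a_i - m_i, d_{i+1} = (285 - m_{i+1}^2)/d_i, a_{i+1} = floor((a_0 + m_{i+1})/d_{i+1}):
  m_1 = 1*16 - 0 = 16, d_1 = (285 - 16^2)/1 = 29/1 = 29, a_1 = floor((16 + 16)/29) = 1.
  m_2 = 29*1 - 16 = 13, d_2 = (285 - 13^2)/29 = 116/29 = 4, a_2 = floor((16 + 13)/4) = 7.
  m_3 = 4*7 - 13 = 15, d_3 = (285 - 15^2)/4 = 60/4 = 15, a_3 = floor((16 + 15)/15) = 2.
  m_4 = 15*2 - 15 = 15, d_4 = (285 - 15^2)/15 = 60/15 = 4, a_4 = floor((16 + 15)/4) = 7.
  m_5 = 4*7 - 15 = 13, d_5 = (285 - 13^2)/4 = 116/4 = 29, a_5 = floor((16 + 13)/29) = 1.
  m_6 = 29*1 - 13 = 16, d_6 = (285 - 16^2)/29 = 29/29 = 1, a_6 = floor((16 + 16)/1) = 32.
  m_7 = 1*32 - 16 = 16, d_7 = (285 - 16^2)/1 = 29/1 = 29: (m_7, d_7) = (m_1, d_1) = (16, 29), so from here the quotients repeat a_1, ..., a_6; the period length is 6.
So sqrt(285) = [16; (1, 7, 2, 7, 1, 32)] with period length k = 6.
k is even, so the fundamental solution of x^2 - 285y^2 = 1 is (p_{k-1}, q_{k-1}) = (p_5, q_5); compute convergents through index 5.
Convergents (p_i = a_i*p_{i-1} + p_{i-2}, q_i = a_i*q_{i-1} + q_{i-2} with p_{-2}=0, p_{-1}=1, q_{-2}=1, q_{-1}=0):
  i=0: a_0=16, p_0 = 16*1 + 0 = 16, q_0 = 16*0 + 1 = 1.
  i=1: a_1=1, p_1 = 1*16 + 1 = 17, q_1 = 1*1 + 0 = 1.
  i=2: a_2=7, p_2 = 7*17 + 16 = 135, q_2 = 7*1 + 1 = 8.
  i=3: a_3=2, p_3 = 2*135 + 17 = 287, q_3 = 2*8 + 1 = 17.
  i=4: a_4=7, p_4 = 7*287 + 135 = 2144, q_4 = 7*17 + 8 = 127.
  i=5: a_5=1, p_5 = 1*2144 + 287 = 2431, q_5 = 1*127 + 17 = 144.
Check: 2431^2 - 285*144^2 = 5909761 - 5909760 = 1, so (x, y) = (2431, 144) solves the equation, and by the theorem it is the least positive solution.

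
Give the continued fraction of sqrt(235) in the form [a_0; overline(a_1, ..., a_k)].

[15; overline(3, 30)]

Write x_i = (sqrt(235) + m_i)/d_i with (m_0, d_0) = (0, 1). a_0 = floor(sqrt(235)) = 15, since 15^2 = 225 <= 235 < 256 = 16^2.
Iterate m_{i+1} = d_i*a_i - m_i, d_{i+1} = (235 - m_{i+1}^2)/d_i, a_{i+1} = floor((a_0 + m_{i+1})/d_{i+1}):
  m_1 = 1*15 - 0 = 15, d_1 = (235 - 15^2)/1 = 10/1 = 10, a_1 = floor((15 + 15)/10) = 3.
  m_2 = 10*3 - 15 = 15, d_2 = (235 - 15^2)/10 = 10/10 = 1, a_2 = floor((15 + 15)/1) = 30.
  m_3 = 1*30 - 15 = 15, d_3 = (235 - 15^2)/1 = 10/1 = 10: (m_3, d_3) = (m_1, d_1) = (15, 10), so from here the quotients repeat a_1, a_2; the period length is 2.
Hence the expansion of sqrt(235) is a_0 = 15 followed by the repeating block 3, 30 (period 2).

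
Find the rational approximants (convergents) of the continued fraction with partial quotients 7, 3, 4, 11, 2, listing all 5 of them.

7/1, 22/3, 95/13, 1067/146, 2229/305

Using the convergent recurrence p_i = a_i*p_{i-1} + p_{i-2}, q_i = a_i*q_{i-1} + q_{i-2} with p_{-2}=0, p_{-1}=1, q_{-2}=1, q_{-1}=0:
  i=0: a_0=7, p_0 = 7*1 + 0 = 7, q_0 = 7*0 + 1 = 1.
  i=1: a_1=3, p_1 = 3*7 + 1 = 22, q_1 = 3*1 + 0 = 3.
  i=2: a_2=4, p_2 = 4*22 + 7 = 95, q_2 = 4*3 + 1 = 13.
  i=3: a_3=11, p_3 = 11*95 + 22 = 1067, q_3 = 11*13 + 3 = 146.
  i=4: a_4=2, p_4 = 2*1067 + 95 = 2229, q_4 = 2*146 + 13 = 305.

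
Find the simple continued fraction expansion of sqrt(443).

[21; (21, 42)]

Write x_i = (sqrt(443) + m_i)/d_i with (m_0, d_0) = (0, 1). a_0 = floor(sqrt(443)) = 21, since 21^2 = 441 <= 443 < 484 = 22^2.
Iterate m_{i+1} = d_i*a_i - m_i, d_{i+1} = (443 - m_{i+1}^2)/d_i, a_{i+1} = floor((a_0 + m_{i+1})/d_{i+1}):
  m_1 = 1*21 - 0 = 21, d_1 = (443 - 21^2)/1 = 2/1 = 2, a_1 = floor((21 + 21)/2) = 21.
  m_2 = 2*21 - 21 = 21, d_2 = (443 - 21^2)/2 = 2/2 = 1, a_2 = floor((21 + 21)/1) = 42.
  m_3 = 1*42 - 21 = 21, d_3 = (443 - 21^2)/1 = 2/1 = 2: (m_3, d_3) = (m_1, d_1) = (21, 2), so from here the quotients repeat a_1, a_2; the period length is 2.
Hence the expansion of sqrt(443) is a_0 = 21 followed by the repeating block 21, 42 (period 2).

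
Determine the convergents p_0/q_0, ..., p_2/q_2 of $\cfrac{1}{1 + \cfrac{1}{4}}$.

Using the convergent recurrence p_i = a_i*p_{i-1} + p_{i-2}, q_i = a_i*q_{i-1} + q_{i-2} with p_{-2}=0, p_{-1}=1, q_{-2}=1, q_{-1}=0:
  i=0: a_0=0, p_0 = 0*1 + 0 = 0, q_0 = 0*0 + 1 = 1.
  i=1: a_1=1, p_1 = 1*0 + 1 = 1, q_1 = 1*1 + 0 = 1.
  i=2: a_2=4, p_2 = 4*1 + 0 = 4, q_2 = 4*1 + 1 = 5.

0/1, 1/1, 4/5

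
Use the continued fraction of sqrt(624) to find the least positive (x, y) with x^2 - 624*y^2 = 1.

(x, y) = (25, 1)

First expand sqrt(624) as a continued fraction. With x_i = (sqrt(624) + m_i)/d_i and (m_0, d_0) = (0, 1): a_0 = floor(sqrt(624)) = 24, since 24^2 = 576 <= 624 < 625 = 25^2.
Iterate m_{i+1} = d_i*a_i - m_i, d_{i+1} = (624 - m_{i+1}^2)/d_i, a_{i+1} = floor((a_0 + m_{i+1})/d_{i+1}):
  m_1 = 1*24 - 0 = 24, d_1 = (624 - 24^2)/1 = 48/1 = 48, a_1 = floor((24 + 24)/48) = 1.
  m_2 = 48*1 - 24 = 24, d_2 = (624 - 24^2)/48 = 48/48 = 1, a_2 = floor((24 + 24)/1) = 48.
  m_3 = 1*48 - 24 = 24, d_3 = (624 - 24^2)/1 = 48/1 = 48: (m_3, d_3) = (m_1, d_1) = (24, 48), so from here the quotients repeat a_1, a_2; the period length is 2.
So sqrt(624) = [24; (1, 48)] with period length k = 2.
k is even, so the fundamental solution of x^2 - 624y^2 = 1 is (p_{k-1}, q_{k-1}) = (p_1, q_1); compute convergents through index 1.
Convergents (p_i = a_i*p_{i-1} + p_{i-2}, q_i = a_i*q_{i-1} + q_{i-2} with p_{-2}=0, p_{-1}=1, q_{-2}=1, q_{-1}=0):
  i=0: a_0=24, p_0 = 24*1 + 0 = 24, q_0 = 24*0 + 1 = 1.
  i=1: a_1=1, p_1 = 1*24 + 1 = 25, q_1 = 1*1 + 0 = 1.
Check: 25^2 - 624*1^2 = 625 - 624 = 1, so (x, y) = (25, 1) solves the equation, and by the theorem it is the least positive solution.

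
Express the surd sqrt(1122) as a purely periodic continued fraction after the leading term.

Write x_i = (sqrt(1122) + m_i)/d_i with (m_0, d_0) = (0, 1). a_0 = floor(sqrt(1122)) = 33, since 33^2 = 1089 <= 1122 < 1156 = 34^2.
Iterate m_{i+1} = d_i*a_i - m_i, d_{i+1} = (1122 - m_{i+1}^2)/d_i, a_{i+1} = floor((a_0 + m_{i+1})/d_{i+1}):
  m_1 = 1*33 - 0 = 33, d_1 = (1122 - 33^2)/1 = 33/1 = 33, a_1 = floor((33 + 33)/33) = 2.
  m_2 = 33*2 - 33 = 33, d_2 = (1122 - 33^2)/33 = 33/33 = 1, a_2 = floor((33 + 33)/1) = 66.
  m_3 = 1*66 - 33 = 33, d_3 = (1122 - 33^2)/1 = 33/1 = 33: (m_3, d_3) = (m_1, d_1) = (33, 33), so from here the quotients repeat a_1, a_2; the period length is 2.
Hence the expansion of sqrt(1122) is a_0 = 33 followed by the repeating block 2, 66 (period 2).

[33; (2, 66)]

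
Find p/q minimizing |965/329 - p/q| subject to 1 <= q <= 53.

Expand x = 965/329 as a continued fraction with the Euclidean algorithm:
  965 = 2*329 + 307, so a_0 = 2.
  329 = 1*307 + 22, so a_1 = 1.
  307 = 13*22 + 21, so a_2 = 13.
  22 = 1*21 + 1, so a_3 = 1.
  21 = 21*1 + 0, so a_4 = 21.
so x = [2; 1, 13, 1, 21].
Convergents (p_i = a_i*p_{i-1} + p_{i-2}, q_i = a_i*q_{i-1} + q_{i-2} with p_{-2}=0, p_{-1}=1, q_{-2}=1, q_{-1}=0), until the denominator exceeds 53:
  i=0: a_0=2, p_0 = 2*1 + 0 = 2, q_0 = 2*0 + 1 = 1.
  i=1: a_1=1, p_1 = 1*2 + 1 = 3, q_1 = 1*1 + 0 = 1.
  i=2: a_2=13, p_2 = 13*3 + 2 = 41, q_2 = 13*1 + 1 = 14.
  i=3: a_3=1, p_3 = 1*41 + 3 = 44, q_3 = 1*14 + 1 = 15.
  i=4: a_4=21, p_4 = 21*44 + 41 = 965, q_4 = 21*15 + 14 = 329.
q_4 = 329 > 53, so the last convergent with denominator <= 53 is p_3/q_3 = 44/15.
The closest fraction with denominator <= 53 is either p_3/q_3 or the intermediate fraction (k*p_3 + p_2)/(k*q_3 + q_2) with the largest k >= 1 whose denominator stays <= 53; these approach x as k grows, and every other convergent or intermediate fraction in range is farther away.
Largest k: floor((53 - q_2)/q_3) = floor((53 - 14)/15) = 2.
That gives (2*44 + 41)/(2*15 + 14) = 129/44.
Compare the errors: |x - 44/15| = |965*15 - 44*329|/(329*15) = 1/4935, and |x - 129/44| = |965*44 - 129*329|/(329*44) = 19/14476.
Cross-multiplying, 1*14476 = 14476 < 93765 = 19*4935, so 1/4935 is smaller: the convergent 44/15 is closer to x than 129/44.

44/15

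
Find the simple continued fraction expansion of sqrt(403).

[20; (13, 2, 1, 3, 1, 3, 1, 2, 13, 40)]

Write x_i = (sqrt(403) + m_i)/d_i with (m_0, d_0) = (0, 1). a_0 = floor(sqrt(403)) = 20, since 20^2 = 400 <= 403 < 441 = 21^2.
Iterate m_{i+1} = d_i*a_i - m_i, d_{i+1} = (403 - m_{i+1}^2)/d_i, a_{i+1} = floor((a_0 + m_{i+1})/d_{i+1}):
  m_1 = 1*20 - 0 = 20, d_1 = (403 - 20^2)/1 = 3/1 = 3, a_1 = floor((20 + 20)/3) = 13.
  m_2 = 3*13 - 20 = 19, d_2 = (403 - 19^2)/3 = 42/3 = 14, a_2 = floor((20 + 19)/14) = 2.
  m_3 = 14*2 - 19 = 9, d_3 = (403 - 9^2)/14 = 322/14 = 23, a_3 = floor((20 + 9)/23) = 1.
  m_4 = 23*1 - 9 = 14, d_4 = (403 - 14^2)/23 = 207/23 = 9, a_4 = floor((20 + 14)/9) = 3.
  m_5 = 9*3 - 14 = 13, d_5 = (403 - 13^2)/9 = 234/9 = 26, a_5 = floor((20 + 13)/26) = 1.
  m_6 = 26*1 - 13 = 13, d_6 = (403 - 13^2)/26 = 234/26 = 9, a_6 = floor((20 + 13)/9) = 3.
  m_7 = 9*3 - 13 = 14, d_7 = (403 - 14^2)/9 = 207/9 = 23, a_7 = floor((20 + 14)/23) = 1.
  m_8 = 23*1 - 14 = 9, d_8 = (403 - 9^2)/23 = 322/23 = 14, a_8 = floor((20 + 9)/14) = 2.
  m_9 = 14*2 - 9 = 19, d_9 = (403 - 19^2)/14 = 42/14 = 3, a_9 = floor((20 + 19)/3) = 13.
  m_10 = 3*13 - 19 = 20, d_10 = (403 - 20^2)/3 = 3/3 = 1, a_10 = floor((20 + 20)/1) = 40.
  m_11 = 1*40 - 20 = 20, d_11 = (403 - 20^2)/1 = 3/1 = 3: (m_11, d_11) = (m_1, d_1) = (20, 3), so from here the quotients repeat a_1, ..., a_10; the period length is 10.
Hence the expansion of sqrt(403) is a_0 = 20 followed by the repeating block 13, 2, 1, 3, 1, 3, 1, 2, 13, 40 (period 10).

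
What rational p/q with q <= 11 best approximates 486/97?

Expand x = 486/97 as a continued fraction with the Euclidean algorithm:
  486 = 5*97 + 1, so a_0 = 5.
  97 = 97*1 + 0, so a_1 = 97.
so x = [5; 97].
Convergents (p_i = a_i*p_{i-1} + p_{i-2}, q_i = a_i*q_{i-1} + q_{i-2} with p_{-2}=0, p_{-1}=1, q_{-2}=1, q_{-1}=0), until the denominator exceeds 11:
  i=0: a_0=5, p_0 = 5*1 + 0 = 5, q_0 = 5*0 + 1 = 1.
  i=1: a_1=97, p_1 = 97*5 + 1 = 486, q_1 = 97*1 + 0 = 97.
q_1 = 97 > 11, so the last convergent with denominator <= 11 is p_0/q_0 = 5/1.
The closest fraction with denominator <= 11 is either p_0/q_0 or the intermediate fraction (k*p_0 + p_{-1})/(k*q_0 + q_{-1}) with the largest k >= 1 whose denominator stays <= 11; these approach x as k grows, and every other convergent or intermediate fraction in range is farther away.
Largest k: floor((11 - q_{-1})/q_0) = floor((11 - 0)/1) = 11 (using the seeds p_{-1} = 1, q_{-1} = 0).
That gives (11*5 + 1)/(11*1 + 0) = 56/11.
Compare the errors: |x - 5/1| = |486*1 - 5*97|/(97*1) = 1/97, and |x - 56/11| = |486*11 - 56*97|/(97*11) = 86/1067.
Cross-multiplying, 1*1067 = 1067 < 8342 = 86*97, so 1/97 is smaller: the convergent 5/1 is closer to x than 56/11.

5/1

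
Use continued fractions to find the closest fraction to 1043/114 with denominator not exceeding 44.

Expand x = 1043/114 as a continued fraction with the Euclidean algorithm:
  1043 = 9*114 + 17, so a_0 = 9.
  114 = 6*17 + 12, so a_1 = 6.
  17 = 1*12 + 5, so a_2 = 1.
  12 = 2*5 + 2, so a_3 = 2.
  5 = 2*2 + 1, so a_4 = 2.
  2 = 2*1 + 0, so a_5 = 2.
so x = [9; 6, 1, 2, 2, 2].
Convergents (p_i = a_i*p_{i-1} + p_{i-2}, q_i = a_i*q_{i-1} + q_{i-2} with p_{-2}=0, p_{-1}=1, q_{-2}=1, q_{-1}=0), until the denominator exceeds 44:
  i=0: a_0=9, p_0 = 9*1 + 0 = 9, q_0 = 9*0 + 1 = 1.
  i=1: a_1=6, p_1 = 6*9 + 1 = 55, q_1 = 6*1 + 0 = 6.
  i=2: a_2=1, p_2 = 1*55 + 9 = 64, q_2 = 1*6 + 1 = 7.
  i=3: a_3=2, p_3 = 2*64 + 55 = 183, q_3 = 2*7 + 6 = 20.
  i=4: a_4=2, p_4 = 2*183 + 64 = 430, q_4 = 2*20 + 7 = 47.
q_4 = 47 > 44, so the last convergent with denominator <= 44 is p_3/q_3 = 183/20.
The closest fraction with denominator <= 44 is either p_3/q_3 or the intermediate fraction (k*p_3 + p_2)/(k*q_3 + q_2) with the largest k >= 1 whose denominator stays <= 44; these approach x as k grows, and every other convergent or intermediate fraction in range is farther away.
Largest k: floor((44 - q_2)/q_3) = floor((44 - 7)/20) = 1.
That gives (1*183 + 64)/(1*20 + 7) = 247/27.
Compare the errors: |x - 183/20| = |1043*20 - 183*114|/(114*20) = 2/2280, and |x - 247/27| = |1043*27 - 247*114|/(114*27) = 3/3078.
Cross-multiplying, 2*3078 = 6156 < 6840 = 3*2280, so 2/2280 is smaller: the convergent 183/20 is closer to x than 247/27.

183/20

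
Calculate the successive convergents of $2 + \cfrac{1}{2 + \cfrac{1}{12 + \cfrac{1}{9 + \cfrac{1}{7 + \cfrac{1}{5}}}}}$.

2/1, 5/2, 62/25, 563/227, 4003/1614, 20578/8297

Using the convergent recurrence p_i = a_i*p_{i-1} + p_{i-2}, q_i = a_i*q_{i-1} + q_{i-2} with p_{-2}=0, p_{-1}=1, q_{-2}=1, q_{-1}=0:
  i=0: a_0=2, p_0 = 2*1 + 0 = 2, q_0 = 2*0 + 1 = 1.
  i=1: a_1=2, p_1 = 2*2 + 1 = 5, q_1 = 2*1 + 0 = 2.
  i=2: a_2=12, p_2 = 12*5 + 2 = 62, q_2 = 12*2 + 1 = 25.
  i=3: a_3=9, p_3 = 9*62 + 5 = 563, q_3 = 9*25 + 2 = 227.
  i=4: a_4=7, p_4 = 7*563 + 62 = 4003, q_4 = 7*227 + 25 = 1614.
  i=5: a_5=5, p_5 = 5*4003 + 563 = 20578, q_5 = 5*1614 + 227 = 8297.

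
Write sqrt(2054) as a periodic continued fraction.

Write x_i = (sqrt(2054) + m_i)/d_i with (m_0, d_0) = (0, 1). a_0 = floor(sqrt(2054)) = 45, since 45^2 = 2025 <= 2054 < 2116 = 46^2.
Iterate m_{i+1} = d_i*a_i - m_i, d_{i+1} = (2054 - m_{i+1}^2)/d_i, a_{i+1} = floor((a_0 + m_{i+1})/d_{i+1}):
  m_1 = 1*45 - 0 = 45, d_1 = (2054 - 45^2)/1 = 29/1 = 29, a_1 = floor((45 + 45)/29) = 3.
  m_2 = 29*3 - 45 = 42, d_2 = (2054 - 42^2)/29 = 290/29 = 10, a_2 = floor((45 + 42)/10) = 8.
  m_3 = 10*8 - 42 = 38, d_3 = (2054 - 38^2)/10 = 610/10 = 61, a_3 = floor((45 + 38)/61) = 1.
  m_4 = 61*1 - 38 = 23, d_4 = (2054 - 23^2)/61 = 1525/61 = 25, a_4 = floor((45 + 23)/25) = 2.
  m_5 = 25*2 - 23 = 27, d_5 = (2054 - 27^2)/25 = 1325/25 = 53, a_5 = floor((45 + 27)/53) = 1.
  m_6 = 53*1 - 27 = 26, d_6 = (2054 - 26^2)/53 = 1378/53 = 26, a_6 = floor((45 + 26)/26) = 2.
  m_7 = 26*2 - 26 = 26, d_7 = (2054 - 26^2)/26 = 1378/26 = 53, a_7 = floor((45 + 26)/53) = 1.
  m_8 = 53*1 - 26 = 27, d_8 = (2054 - 27^2)/53 = 1325/53 = 25, a_8 = floor((45 + 27)/25) = 2.
  m_9 = 25*2 - 27 = 23, d_9 = (2054 - 23^2)/25 = 1525/25 = 61, a_9 = floor((45 + 23)/61) = 1.
  m_10 = 61*1 - 23 = 38, d_10 = (2054 - 38^2)/61 = 610/61 = 10, a_10 = floor((45 + 38)/10) = 8.
  m_11 = 10*8 - 38 = 42, d_11 = (2054 - 42^2)/10 = 290/10 = 29, a_11 = floor((45 + 42)/29) = 3.
  m_12 = 29*3 - 42 = 45, d_12 = (2054 - 45^2)/29 = 29/29 = 1, a_12 = floor((45 + 45)/1) = 90.
  m_13 = 1*90 - 45 = 45, d_13 = (2054 - 45^2)/1 = 29/1 = 29: (m_13, d_13) = (m_1, d_1) = (45, 29), so from here the quotients repeat a_1, ..., a_12; the period length is 12.
Hence the expansion of sqrt(2054) is a_0 = 45 followed by the repeating block 3, 8, 1, 2, 1, 2, 1, 2, 1, 8, 3, 90 (period 12).

[45; (3, 8, 1, 2, 1, 2, 1, 2, 1, 8, 3, 90)]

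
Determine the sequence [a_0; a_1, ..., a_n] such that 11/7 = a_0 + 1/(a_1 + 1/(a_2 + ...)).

Run the Euclidean algorithm on 11 and 7; the successive quotients are the partial quotients a_0, a_1, ... (each step inverts the fractional part left over by the previous one):
  11 = 1*7 + 4, so a_0 = 1.
  7 = 1*4 + 3, so a_1 = 1.
  4 = 1*3 + 1, so a_2 = 1.
  3 = 3*1 + 0, so a_3 = 3.
The remainder reaches 0 after 4 divisions, so the expansion has 4 partial quotients, read off in order.

[1; 1, 1, 3]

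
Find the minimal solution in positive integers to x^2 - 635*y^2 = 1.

(x, y) = (126, 5)

First expand sqrt(635) as a continued fraction. With x_i = (sqrt(635) + m_i)/d_i and (m_0, d_0) = (0, 1): a_0 = floor(sqrt(635)) = 25, since 25^2 = 625 <= 635 < 676 = 26^2.
Iterate m_{i+1} = d_i*a_i - m_i, d_{i+1} = (635 - m_{i+1}^2)/d_i, a_{i+1} = floor((a_0 + m_{i+1})/d_{i+1}):
  m_1 = 1*25 - 0 = 25, d_1 = (635 - 25^2)/1 = 10/1 = 10, a_1 = floor((25 + 25)/10) = 5.
  m_2 = 10*5 - 25 = 25, d_2 = (635 - 25^2)/10 = 10/10 = 1, a_2 = floor((25 + 25)/1) = 50.
  m_3 = 1*50 - 25 = 25, d_3 = (635 - 25^2)/1 = 10/1 = 10: (m_3, d_3) = (m_1, d_1) = (25, 10), so from here the quotients repeat a_1, a_2; the period length is 2.
So sqrt(635) = [25; (5, 50)] with period length k = 2.
k is even, so the fundamental solution of x^2 - 635y^2 = 1 is (p_{k-1}, q_{k-1}) = (p_1, q_1); compute convergents through index 1.
Convergents (p_i = a_i*p_{i-1} + p_{i-2}, q_i = a_i*q_{i-1} + q_{i-2} with p_{-2}=0, p_{-1}=1, q_{-2}=1, q_{-1}=0):
  i=0: a_0=25, p_0 = 25*1 + 0 = 25, q_0 = 25*0 + 1 = 1.
  i=1: a_1=5, p_1 = 5*25 + 1 = 126, q_1 = 5*1 + 0 = 5.
Check: 126^2 - 635*5^2 = 15876 - 15875 = 1, so (x, y) = (126, 5) solves the equation, and by the theorem it is the least positive solution.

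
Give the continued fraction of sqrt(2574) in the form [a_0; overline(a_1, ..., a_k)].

[50; overline(1, 2, 1, 3, 3, 4, 3, 3, 1, 2, 1, 100)]

Write x_i = (sqrt(2574) + m_i)/d_i with (m_0, d_0) = (0, 1). a_0 = floor(sqrt(2574)) = 50, since 50^2 = 2500 <= 2574 < 2601 = 51^2.
Iterate m_{i+1} = d_i*a_i - m_i, d_{i+1} = (2574 - m_{i+1}^2)/d_i, a_{i+1} = floor((a_0 + m_{i+1})/d_{i+1}):
  m_1 = 1*50 - 0 = 50, d_1 = (2574 - 50^2)/1 = 74/1 = 74, a_1 = floor((50 + 50)/74) = 1.
  m_2 = 74*1 - 50 = 24, d_2 = (2574 - 24^2)/74 = 1998/74 = 27, a_2 = floor((50 + 24)/27) = 2.
  m_3 = 27*2 - 24 = 30, d_3 = (2574 - 30^2)/27 = 1674/27 = 62, a_3 = floor((50 + 30)/62) = 1.
  m_4 = 62*1 - 30 = 32, d_4 = (2574 - 32^2)/62 = 1550/62 = 25, a_4 = floor((50 + 32)/25) = 3.
  m_5 = 25*3 - 32 = 43, d_5 = (2574 - 43^2)/25 = 725/25 = 29, a_5 = floor((50 + 43)/29) = 3.
  m_6 = 29*3 - 43 = 44, d_6 = (2574 - 44^2)/29 = 638/29 = 22, a_6 = floor((50 + 44)/22) = 4.
  m_7 = 22*4 - 44 = 44, d_7 = (2574 - 44^2)/22 = 638/22 = 29, a_7 = floor((50 + 44)/29) = 3.
  m_8 = 29*3 - 44 = 43, d_8 = (2574 - 43^2)/29 = 725/29 = 25, a_8 = floor((50 + 43)/25) = 3.
  m_9 = 25*3 - 43 = 32, d_9 = (2574 - 32^2)/25 = 1550/25 = 62, a_9 = floor((50 + 32)/62) = 1.
  m_10 = 62*1 - 32 = 30, d_10 = (2574 - 30^2)/62 = 1674/62 = 27, a_10 = floor((50 + 30)/27) = 2.
  m_11 = 27*2 - 30 = 24, d_11 = (2574 - 24^2)/27 = 1998/27 = 74, a_11 = floor((50 + 24)/74) = 1.
  m_12 = 74*1 - 24 = 50, d_12 = (2574 - 50^2)/74 = 74/74 = 1, a_12 = floor((50 + 50)/1) = 100.
  m_13 = 1*100 - 50 = 50, d_13 = (2574 - 50^2)/1 = 74/1 = 74: (m_13, d_13) = (m_1, d_1) = (50, 74), so from here the quotients repeat a_1, ..., a_12; the period length is 12.
Hence the expansion of sqrt(2574) is a_0 = 50 followed by the repeating block 1, 2, 1, 3, 3, 4, 3, 3, 1, 2, 1, 100 (period 12).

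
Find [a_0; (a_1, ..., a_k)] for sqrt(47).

[6; (1, 5, 1, 12)]

Write x_i = (sqrt(47) + m_i)/d_i with (m_0, d_0) = (0, 1). a_0 = floor(sqrt(47)) = 6, since 6^2 = 36 <= 47 < 49 = 7^2.
Iterate m_{i+1} = d_i*a_i - m_i, d_{i+1} = (47 - m_{i+1}^2)/d_i, a_{i+1} = floor((a_0 + m_{i+1})/d_{i+1}):
  m_1 = 1*6 - 0 = 6, d_1 = (47 - 6^2)/1 = 11/1 = 11, a_1 = floor((6 + 6)/11) = 1.
  m_2 = 11*1 - 6 = 5, d_2 = (47 - 5^2)/11 = 22/11 = 2, a_2 = floor((6 + 5)/2) = 5.
  m_3 = 2*5 - 5 = 5, d_3 = (47 - 5^2)/2 = 22/2 = 11, a_3 = floor((6 + 5)/11) = 1.
  m_4 = 11*1 - 5 = 6, d_4 = (47 - 6^2)/11 = 11/11 = 1, a_4 = floor((6 + 6)/1) = 12.
  m_5 = 1*12 - 6 = 6, d_5 = (47 - 6^2)/1 = 11/1 = 11: (m_5, d_5) = (m_1, d_1) = (6, 11), so from here the quotients repeat a_1, ..., a_4; the period length is 4.
Hence the expansion of sqrt(47) is a_0 = 6 followed by the repeating block 1, 5, 1, 12 (period 4).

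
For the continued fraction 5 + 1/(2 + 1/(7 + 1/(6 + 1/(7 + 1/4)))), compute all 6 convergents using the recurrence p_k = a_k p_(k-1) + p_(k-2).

5/1, 11/2, 82/15, 503/92, 3603/659, 14915/2728

Using the convergent recurrence p_i = a_i*p_{i-1} + p_{i-2}, q_i = a_i*q_{i-1} + q_{i-2} with p_{-2}=0, p_{-1}=1, q_{-2}=1, q_{-1}=0:
  i=0: a_0=5, p_0 = 5*1 + 0 = 5, q_0 = 5*0 + 1 = 1.
  i=1: a_1=2, p_1 = 2*5 + 1 = 11, q_1 = 2*1 + 0 = 2.
  i=2: a_2=7, p_2 = 7*11 + 5 = 82, q_2 = 7*2 + 1 = 15.
  i=3: a_3=6, p_3 = 6*82 + 11 = 503, q_3 = 6*15 + 2 = 92.
  i=4: a_4=7, p_4 = 7*503 + 82 = 3603, q_4 = 7*92 + 15 = 659.
  i=5: a_5=4, p_5 = 4*3603 + 503 = 14915, q_5 = 4*659 + 92 = 2728.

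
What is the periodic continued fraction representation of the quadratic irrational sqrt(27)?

[5; (5, 10)]

Write x_i = (sqrt(27) + m_i)/d_i with (m_0, d_0) = (0, 1). a_0 = floor(sqrt(27)) = 5, since 5^2 = 25 <= 27 < 36 = 6^2.
Iterate m_{i+1} = d_i*a_i - m_i, d_{i+1} = (27 - m_{i+1}^2)/d_i, a_{i+1} = floor((a_0 + m_{i+1})/d_{i+1}):
  m_1 = 1*5 - 0 = 5, d_1 = (27 - 5^2)/1 = 2/1 = 2, a_1 = floor((5 + 5)/2) = 5.
  m_2 = 2*5 - 5 = 5, d_2 = (27 - 5^2)/2 = 2/2 = 1, a_2 = floor((5 + 5)/1) = 10.
  m_3 = 1*10 - 5 = 5, d_3 = (27 - 5^2)/1 = 2/1 = 2: (m_3, d_3) = (m_1, d_1) = (5, 2), so from here the quotients repeat a_1, a_2; the period length is 2.
Hence the expansion of sqrt(27) is a_0 = 5 followed by the repeating block 5, 10 (period 2).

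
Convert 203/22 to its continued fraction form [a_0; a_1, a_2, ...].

Run the Euclidean algorithm on 203 and 22; the successive quotients are the partial quotients a_0, a_1, ... (each step inverts the fractional part left over by the previous one):
  203 = 9*22 + 5, so a_0 = 9.
  22 = 4*5 + 2, so a_1 = 4.
  5 = 2*2 + 1, so a_2 = 2.
  2 = 2*1 + 0, so a_3 = 2.
The remainder reaches 0 after 4 divisions, so the expansion has 4 partial quotients, read off in order.

[9; 4, 2, 2]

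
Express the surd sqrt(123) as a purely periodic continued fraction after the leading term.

[11; (11, 22)]

Write x_i = (sqrt(123) + m_i)/d_i with (m_0, d_0) = (0, 1). a_0 = floor(sqrt(123)) = 11, since 11^2 = 121 <= 123 < 144 = 12^2.
Iterate m_{i+1} = d_i*a_i - m_i, d_{i+1} = (123 - m_{i+1}^2)/d_i, a_{i+1} = floor((a_0 + m_{i+1})/d_{i+1}):
  m_1 = 1*11 - 0 = 11, d_1 = (123 - 11^2)/1 = 2/1 = 2, a_1 = floor((11 + 11)/2) = 11.
  m_2 = 2*11 - 11 = 11, d_2 = (123 - 11^2)/2 = 2/2 = 1, a_2 = floor((11 + 11)/1) = 22.
  m_3 = 1*22 - 11 = 11, d_3 = (123 - 11^2)/1 = 2/1 = 2: (m_3, d_3) = (m_1, d_1) = (11, 2), so from here the quotients repeat a_1, a_2; the period length is 2.
Hence the expansion of sqrt(123) is a_0 = 11 followed by the repeating block 11, 22 (period 2).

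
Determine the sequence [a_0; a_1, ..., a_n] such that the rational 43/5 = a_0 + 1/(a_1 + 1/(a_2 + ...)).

[8; 1, 1, 2]

Run the Euclidean algorithm on 43 and 5; the successive quotients are the partial quotients a_0, a_1, ... (each step inverts the fractional part left over by the previous one):
  43 = 8*5 + 3, so a_0 = 8.
  5 = 1*3 + 2, so a_1 = 1.
  3 = 1*2 + 1, so a_2 = 1.
  2 = 2*1 + 0, so a_3 = 2.
The remainder reaches 0 after 4 divisions, so the expansion has 4 partial quotients, read off in order.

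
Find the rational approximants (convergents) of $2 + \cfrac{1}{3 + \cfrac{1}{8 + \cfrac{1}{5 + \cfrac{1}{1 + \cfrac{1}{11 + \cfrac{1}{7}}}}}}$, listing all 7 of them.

2/1, 7/3, 58/25, 297/128, 355/153, 4202/1811, 29769/12830

Using the convergent recurrence p_i = a_i*p_{i-1} + p_{i-2}, q_i = a_i*q_{i-1} + q_{i-2} with p_{-2}=0, p_{-1}=1, q_{-2}=1, q_{-1}=0:
  i=0: a_0=2, p_0 = 2*1 + 0 = 2, q_0 = 2*0 + 1 = 1.
  i=1: a_1=3, p_1 = 3*2 + 1 = 7, q_1 = 3*1 + 0 = 3.
  i=2: a_2=8, p_2 = 8*7 + 2 = 58, q_2 = 8*3 + 1 = 25.
  i=3: a_3=5, p_3 = 5*58 + 7 = 297, q_3 = 5*25 + 3 = 128.
  i=4: a_4=1, p_4 = 1*297 + 58 = 355, q_4 = 1*128 + 25 = 153.
  i=5: a_5=11, p_5 = 11*355 + 297 = 4202, q_5 = 11*153 + 128 = 1811.
  i=6: a_6=7, p_6 = 7*4202 + 355 = 29769, q_6 = 7*1811 + 153 = 12830.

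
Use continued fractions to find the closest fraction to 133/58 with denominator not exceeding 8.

Expand x = 133/58 as a continued fraction with the Euclidean algorithm:
  133 = 2*58 + 17, so a_0 = 2.
  58 = 3*17 + 7, so a_1 = 3.
  17 = 2*7 + 3, so a_2 = 2.
  7 = 2*3 + 1, so a_3 = 2.
  3 = 3*1 + 0, so a_4 = 3.
so x = [2; 3, 2, 2, 3].
Convergents (p_i = a_i*p_{i-1} + p_{i-2}, q_i = a_i*q_{i-1} + q_{i-2} with p_{-2}=0, p_{-1}=1, q_{-2}=1, q_{-1}=0), until the denominator exceeds 8:
  i=0: a_0=2, p_0 = 2*1 + 0 = 2, q_0 = 2*0 + 1 = 1.
  i=1: a_1=3, p_1 = 3*2 + 1 = 7, q_1 = 3*1 + 0 = 3.
  i=2: a_2=2, p_2 = 2*7 + 2 = 16, q_2 = 2*3 + 1 = 7.
  i=3: a_3=2, p_3 = 2*16 + 7 = 39, q_3 = 2*7 + 3 = 17.
q_3 = 17 > 8, so the last convergent with denominator <= 8 is p_2/q_2 = 16/7.
The closest fraction with denominator <= 8 is either p_2/q_2 or the intermediate fraction (k*p_2 + p_1)/(k*q_2 + q_1) with the largest k >= 1 whose denominator stays <= 8; these approach x as k grows, and every other convergent or intermediate fraction in range is farther away.
Largest k: floor((8 - q_1)/q_2) = floor((8 - 3)/7) = 0.
Since k = 0, no intermediate fraction beyond p_2/q_2 has denominator <= 8, so the convergent 16/7 is the closest (its error is |133*7 - 16*58|/(58*7) = 3/406).

16/7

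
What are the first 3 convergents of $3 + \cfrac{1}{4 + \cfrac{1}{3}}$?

Using the convergent recurrence p_i = a_i*p_{i-1} + p_{i-2}, q_i = a_i*q_{i-1} + q_{i-2} with p_{-2}=0, p_{-1}=1, q_{-2}=1, q_{-1}=0:
  i=0: a_0=3, p_0 = 3*1 + 0 = 3, q_0 = 3*0 + 1 = 1.
  i=1: a_1=4, p_1 = 4*3 + 1 = 13, q_1 = 4*1 + 0 = 4.
  i=2: a_2=3, p_2 = 3*13 + 3 = 42, q_2 = 3*4 + 1 = 13.

3/1, 13/4, 42/13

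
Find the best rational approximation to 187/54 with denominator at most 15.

45/13

Expand x = 187/54 as a continued fraction with the Euclidean algorithm:
  187 = 3*54 + 25, so a_0 = 3.
  54 = 2*25 + 4, so a_1 = 2.
  25 = 6*4 + 1, so a_2 = 6.
  4 = 4*1 + 0, so a_3 = 4.
so x = [3; 2, 6, 4].
Convergents (p_i = a_i*p_{i-1} + p_{i-2}, q_i = a_i*q_{i-1} + q_{i-2} with p_{-2}=0, p_{-1}=1, q_{-2}=1, q_{-1}=0), until the denominator exceeds 15:
  i=0: a_0=3, p_0 = 3*1 + 0 = 3, q_0 = 3*0 + 1 = 1.
  i=1: a_1=2, p_1 = 2*3 + 1 = 7, q_1 = 2*1 + 0 = 2.
  i=2: a_2=6, p_2 = 6*7 + 3 = 45, q_2 = 6*2 + 1 = 13.
  i=3: a_3=4, p_3 = 4*45 + 7 = 187, q_3 = 4*13 + 2 = 54.
q_3 = 54 > 15, so the last convergent with denominator <= 15 is p_2/q_2 = 45/13.
The closest fraction with denominator <= 15 is either p_2/q_2 or the intermediate fraction (k*p_2 + p_1)/(k*q_2 + q_1) with the largest k >= 1 whose denominator stays <= 15; these approach x as k grows, and every other convergent or intermediate fraction in range is farther away.
Largest k: floor((15 - q_1)/q_2) = floor((15 - 2)/13) = 1.
That gives (1*45 + 7)/(1*13 + 2) = 52/15.
Compare the errors: |x - 45/13| = |187*13 - 45*54|/(54*13) = 1/702, and |x - 52/15| = |187*15 - 52*54|/(54*15) = 3/810.
Cross-multiplying, 1*810 = 810 < 2106 = 3*702, so 1/702 is smaller: the convergent 45/13 is closer to x than 52/15.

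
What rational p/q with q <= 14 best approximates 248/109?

Expand x = 248/109 as a continued fraction with the Euclidean algorithm:
  248 = 2*109 + 30, so a_0 = 2.
  109 = 3*30 + 19, so a_1 = 3.
  30 = 1*19 + 11, so a_2 = 1.
  19 = 1*11 + 8, so a_3 = 1.
  11 = 1*8 + 3, so a_4 = 1.
  8 = 2*3 + 2, so a_5 = 2.
  3 = 1*2 + 1, so a_6 = 1.
  2 = 2*1 + 0, so a_7 = 2.
so x = [2; 3, 1, 1, 1, 2, 1, 2].
Convergents (p_i = a_i*p_{i-1} + p_{i-2}, q_i = a_i*q_{i-1} + q_{i-2} with p_{-2}=0, p_{-1}=1, q_{-2}=1, q_{-1}=0), until the denominator exceeds 14:
  i=0: a_0=2, p_0 = 2*1 + 0 = 2, q_0 = 2*0 + 1 = 1.
  i=1: a_1=3, p_1 = 3*2 + 1 = 7, q_1 = 3*1 + 0 = 3.
  i=2: a_2=1, p_2 = 1*7 + 2 = 9, q_2 = 1*3 + 1 = 4.
  i=3: a_3=1, p_3 = 1*9 + 7 = 16, q_3 = 1*4 + 3 = 7.
  i=4: a_4=1, p_4 = 1*16 + 9 = 25, q_4 = 1*7 + 4 = 11.
  i=5: a_5=2, p_5 = 2*25 + 16 = 66, q_5 = 2*11 + 7 = 29.
q_5 = 29 > 14, so the last convergent with denominator <= 14 is p_4/q_4 = 25/11.
The closest fraction with denominator <= 14 is either p_4/q_4 or the intermediate fraction (k*p_4 + p_3)/(k*q_4 + q_3) with the largest k >= 1 whose denominator stays <= 14; these approach x as k grows, and every other convergent or intermediate fraction in range is farther away.
Largest k: floor((14 - q_3)/q_4) = floor((14 - 7)/11) = 0.
Since k = 0, no intermediate fraction beyond p_4/q_4 has denominator <= 14, so the convergent 25/11 is the closest (its error is |248*11 - 25*109|/(109*11) = 3/1199).

25/11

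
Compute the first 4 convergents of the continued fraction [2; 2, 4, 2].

2/1, 5/2, 22/9, 49/20

Using the convergent recurrence p_i = a_i*p_{i-1} + p_{i-2}, q_i = a_i*q_{i-1} + q_{i-2} with p_{-2}=0, p_{-1}=1, q_{-2}=1, q_{-1}=0:
  i=0: a_0=2, p_0 = 2*1 + 0 = 2, q_0 = 2*0 + 1 = 1.
  i=1: a_1=2, p_1 = 2*2 + 1 = 5, q_1 = 2*1 + 0 = 2.
  i=2: a_2=4, p_2 = 4*5 + 2 = 22, q_2 = 4*2 + 1 = 9.
  i=3: a_3=2, p_3 = 2*22 + 5 = 49, q_3 = 2*9 + 2 = 20.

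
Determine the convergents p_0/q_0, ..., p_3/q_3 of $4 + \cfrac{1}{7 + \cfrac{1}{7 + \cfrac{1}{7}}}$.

Using the convergent recurrence p_i = a_i*p_{i-1} + p_{i-2}, q_i = a_i*q_{i-1} + q_{i-2} with p_{-2}=0, p_{-1}=1, q_{-2}=1, q_{-1}=0:
  i=0: a_0=4, p_0 = 4*1 + 0 = 4, q_0 = 4*0 + 1 = 1.
  i=1: a_1=7, p_1 = 7*4 + 1 = 29, q_1 = 7*1 + 0 = 7.
  i=2: a_2=7, p_2 = 7*29 + 4 = 207, q_2 = 7*7 + 1 = 50.
  i=3: a_3=7, p_3 = 7*207 + 29 = 1478, q_3 = 7*50 + 7 = 357.

4/1, 29/7, 207/50, 1478/357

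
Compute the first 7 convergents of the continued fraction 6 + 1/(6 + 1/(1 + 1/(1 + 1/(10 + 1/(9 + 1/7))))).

Using the convergent recurrence p_i = a_i*p_{i-1} + p_{i-2}, q_i = a_i*q_{i-1} + q_{i-2} with p_{-2}=0, p_{-1}=1, q_{-2}=1, q_{-1}=0:
  i=0: a_0=6, p_0 = 6*1 + 0 = 6, q_0 = 6*0 + 1 = 1.
  i=1: a_1=6, p_1 = 6*6 + 1 = 37, q_1 = 6*1 + 0 = 6.
  i=2: a_2=1, p_2 = 1*37 + 6 = 43, q_2 = 1*6 + 1 = 7.
  i=3: a_3=1, p_3 = 1*43 + 37 = 80, q_3 = 1*7 + 6 = 13.
  i=4: a_4=10, p_4 = 10*80 + 43 = 843, q_4 = 10*13 + 7 = 137.
  i=5: a_5=9, p_5 = 9*843 + 80 = 7667, q_5 = 9*137 + 13 = 1246.
  i=6: a_6=7, p_6 = 7*7667 + 843 = 54512, q_6 = 7*1246 + 137 = 8859.

6/1, 37/6, 43/7, 80/13, 843/137, 7667/1246, 54512/8859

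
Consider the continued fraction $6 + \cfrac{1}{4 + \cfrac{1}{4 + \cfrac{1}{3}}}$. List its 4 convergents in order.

6/1, 25/4, 106/17, 343/55

Using the convergent recurrence p_i = a_i*p_{i-1} + p_{i-2}, q_i = a_i*q_{i-1} + q_{i-2} with p_{-2}=0, p_{-1}=1, q_{-2}=1, q_{-1}=0:
  i=0: a_0=6, p_0 = 6*1 + 0 = 6, q_0 = 6*0 + 1 = 1.
  i=1: a_1=4, p_1 = 4*6 + 1 = 25, q_1 = 4*1 + 0 = 4.
  i=2: a_2=4, p_2 = 4*25 + 6 = 106, q_2 = 4*4 + 1 = 17.
  i=3: a_3=3, p_3 = 3*106 + 25 = 343, q_3 = 3*17 + 4 = 55.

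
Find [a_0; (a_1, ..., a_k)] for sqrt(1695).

Write x_i = (sqrt(1695) + m_i)/d_i with (m_0, d_0) = (0, 1). a_0 = floor(sqrt(1695)) = 41, since 41^2 = 1681 <= 1695 < 1764 = 42^2.
Iterate m_{i+1} = d_i*a_i - m_i, d_{i+1} = (1695 - m_{i+1}^2)/d_i, a_{i+1} = floor((a_0 + m_{i+1})/d_{i+1}):
  m_1 = 1*41 - 0 = 41, d_1 = (1695 - 41^2)/1 = 14/1 = 14, a_1 = floor((41 + 41)/14) = 5.
  m_2 = 14*5 - 41 = 29, d_2 = (1695 - 29^2)/14 = 854/14 = 61, a_2 = floor((41 + 29)/61) = 1.
  m_3 = 61*1 - 29 = 32, d_3 = (1695 - 32^2)/61 = 671/61 = 11, a_3 = floor((41 + 32)/11) = 6.
  m_4 = 11*6 - 32 = 34, d_4 = (1695 - 34^2)/11 = 539/11 = 49, a_4 = floor((41 + 34)/49) = 1.
  m_5 = 49*1 - 34 = 15, d_5 = (1695 - 15^2)/49 = 1470/49 = 30, a_5 = floor((41 + 15)/30) = 1.
  m_6 = 30*1 - 15 = 15, d_6 = (1695 - 15^2)/30 = 1470/30 = 49, a_6 = floor((41 + 15)/49) = 1.
  m_7 = 49*1 - 15 = 34, d_7 = (1695 - 34^2)/49 = 539/49 = 11, a_7 = floor((41 + 34)/11) = 6.
  m_8 = 11*6 - 34 = 32, d_8 = (1695 - 32^2)/11 = 671/11 = 61, a_8 = floor((41 + 32)/61) = 1.
  m_9 = 61*1 - 32 = 29, d_9 = (1695 - 29^2)/61 = 854/61 = 14, a_9 = floor((41 + 29)/14) = 5.
  m_10 = 14*5 - 29 = 41, d_10 = (1695 - 41^2)/14 = 14/14 = 1, a_10 = floor((41 + 41)/1) = 82.
  m_11 = 1*82 - 41 = 41, d_11 = (1695 - 41^2)/1 = 14/1 = 14: (m_11, d_11) = (m_1, d_1) = (41, 14), so from here the quotients repeat a_1, ..., a_10; the period length is 10.
Hence the expansion of sqrt(1695) is a_0 = 41 followed by the repeating block 5, 1, 6, 1, 1, 1, 6, 1, 5, 82 (period 10).

[41; (5, 1, 6, 1, 1, 1, 6, 1, 5, 82)]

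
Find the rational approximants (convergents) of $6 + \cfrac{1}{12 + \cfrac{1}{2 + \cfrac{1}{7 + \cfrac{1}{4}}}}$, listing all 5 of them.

Using the convergent recurrence p_i = a_i*p_{i-1} + p_{i-2}, q_i = a_i*q_{i-1} + q_{i-2} with p_{-2}=0, p_{-1}=1, q_{-2}=1, q_{-1}=0:
  i=0: a_0=6, p_0 = 6*1 + 0 = 6, q_0 = 6*0 + 1 = 1.
  i=1: a_1=12, p_1 = 12*6 + 1 = 73, q_1 = 12*1 + 0 = 12.
  i=2: a_2=2, p_2 = 2*73 + 6 = 152, q_2 = 2*12 + 1 = 25.
  i=3: a_3=7, p_3 = 7*152 + 73 = 1137, q_3 = 7*25 + 12 = 187.
  i=4: a_4=4, p_4 = 4*1137 + 152 = 4700, q_4 = 4*187 + 25 = 773.

6/1, 73/12, 152/25, 1137/187, 4700/773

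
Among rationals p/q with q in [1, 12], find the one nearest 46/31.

Expand x = 46/31 as a continued fraction with the Euclidean algorithm:
  46 = 1*31 + 15, so a_0 = 1.
  31 = 2*15 + 1, so a_1 = 2.
  15 = 15*1 + 0, so a_2 = 15.
so x = [1; 2, 15].
Convergents (p_i = a_i*p_{i-1} + p_{i-2}, q_i = a_i*q_{i-1} + q_{i-2} with p_{-2}=0, p_{-1}=1, q_{-2}=1, q_{-1}=0), until the denominator exceeds 12:
  i=0: a_0=1, p_0 = 1*1 + 0 = 1, q_0 = 1*0 + 1 = 1.
  i=1: a_1=2, p_1 = 2*1 + 1 = 3, q_1 = 2*1 + 0 = 2.
  i=2: a_2=15, p_2 = 15*3 + 1 = 46, q_2 = 15*2 + 1 = 31.
q_2 = 31 > 12, so the last convergent with denominator <= 12 is p_1/q_1 = 3/2.
The closest fraction with denominator <= 12 is either p_1/q_1 or the intermediate fraction (k*p_1 + p_0)/(k*q_1 + q_0) with the largest k >= 1 whose denominator stays <= 12; these approach x as k grows, and every other convergent or intermediate fraction in range is farther away.
Largest k: floor((12 - q_0)/q_1) = floor((12 - 1)/2) = 5.
That gives (5*3 + 1)/(5*2 + 1) = 16/11.
Compare the errors: |x - 3/2| = |46*2 - 3*31|/(31*2) = 1/62, and |x - 16/11| = |46*11 - 16*31|/(31*11) = 10/341.
Cross-multiplying, 1*341 = 341 < 620 = 10*62, so 1/62 is smaller: the convergent 3/2 is closer to x than 16/11.

3/2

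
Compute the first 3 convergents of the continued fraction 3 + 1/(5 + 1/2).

Using the convergent recurrence p_i = a_i*p_{i-1} + p_{i-2}, q_i = a_i*q_{i-1} + q_{i-2} with p_{-2}=0, p_{-1}=1, q_{-2}=1, q_{-1}=0:
  i=0: a_0=3, p_0 = 3*1 + 0 = 3, q_0 = 3*0 + 1 = 1.
  i=1: a_1=5, p_1 = 5*3 + 1 = 16, q_1 = 5*1 + 0 = 5.
  i=2: a_2=2, p_2 = 2*16 + 3 = 35, q_2 = 2*5 + 1 = 11.

3/1, 16/5, 35/11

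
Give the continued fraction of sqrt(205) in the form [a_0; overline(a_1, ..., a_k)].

[14; overline(3, 6, 1, 4, 1, 6, 3, 28)]

Write x_i = (sqrt(205) + m_i)/d_i with (m_0, d_0) = (0, 1). a_0 = floor(sqrt(205)) = 14, since 14^2 = 196 <= 205 < 225 = 15^2.
Iterate m_{i+1} = d_i*a_i - m_i, d_{i+1} = (205 - m_{i+1}^2)/d_i, a_{i+1} = floor((a_0 + m_{i+1})/d_{i+1}):
  m_1 = 1*14 - 0 = 14, d_1 = (205 - 14^2)/1 = 9/1 = 9, a_1 = floor((14 + 14)/9) = 3.
  m_2 = 9*3 - 14 = 13, d_2 = (205 - 13^2)/9 = 36/9 = 4, a_2 = floor((14 + 13)/4) = 6.
  m_3 = 4*6 - 13 = 11, d_3 = (205 - 11^2)/4 = 84/4 = 21, a_3 = floor((14 + 11)/21) = 1.
  m_4 = 21*1 - 11 = 10, d_4 = (205 - 10^2)/21 = 105/21 = 5, a_4 = floor((14 + 10)/5) = 4.
  m_5 = 5*4 - 10 = 10, d_5 = (205 - 10^2)/5 = 105/5 = 21, a_5 = floor((14 + 10)/21) = 1.
  m_6 = 21*1 - 10 = 11, d_6 = (205 - 11^2)/21 = 84/21 = 4, a_6 = floor((14 + 11)/4) = 6.
  m_7 = 4*6 - 11 = 13, d_7 = (205 - 13^2)/4 = 36/4 = 9, a_7 = floor((14 + 13)/9) = 3.
  m_8 = 9*3 - 13 = 14, d_8 = (205 - 14^2)/9 = 9/9 = 1, a_8 = floor((14 + 14)/1) = 28.
  m_9 = 1*28 - 14 = 14, d_9 = (205 - 14^2)/1 = 9/1 = 9: (m_9, d_9) = (m_1, d_1) = (14, 9), so from here the quotients repeat a_1, ..., a_8; the period length is 8.
Hence the expansion of sqrt(205) is a_0 = 14 followed by the repeating block 3, 6, 1, 4, 1, 6, 3, 28 (period 8).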